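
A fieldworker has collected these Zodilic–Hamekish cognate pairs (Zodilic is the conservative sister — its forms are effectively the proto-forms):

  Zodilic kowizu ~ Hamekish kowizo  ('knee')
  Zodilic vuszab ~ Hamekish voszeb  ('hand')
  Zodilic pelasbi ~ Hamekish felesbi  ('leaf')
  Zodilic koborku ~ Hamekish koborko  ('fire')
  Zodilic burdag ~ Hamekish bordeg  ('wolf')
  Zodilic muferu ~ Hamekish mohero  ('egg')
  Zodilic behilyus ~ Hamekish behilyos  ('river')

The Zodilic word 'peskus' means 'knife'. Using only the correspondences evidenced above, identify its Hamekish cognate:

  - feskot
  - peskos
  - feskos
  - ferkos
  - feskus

feskos

pelasbi ~ felesbi — Zodilic p corresponds to Hamekish f word-initially before a front vowel.
vuszab ~ voszeb, behilyus ~ behilyos — Zodilic u corresponds to Hamekish o after a consonant, before a consonant other than r, m, n, p, b, f, v.
Applying these to Zodilic 'peskus':
  peskus → feskus   (p→f word-initially before a front vowel)
  feskus → feskos   (u→o after a consonant, before a consonant other than r, m, n, p, b, f, v)
So the Hamekish cognate is 'feskos'.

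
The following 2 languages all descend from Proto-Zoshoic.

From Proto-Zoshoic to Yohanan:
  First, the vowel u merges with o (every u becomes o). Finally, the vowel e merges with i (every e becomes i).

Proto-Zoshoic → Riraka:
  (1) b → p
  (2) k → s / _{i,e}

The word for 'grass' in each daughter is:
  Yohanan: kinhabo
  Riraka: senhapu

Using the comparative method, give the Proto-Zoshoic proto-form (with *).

Position 6: Yohanan has b, Riraka has p. Yohanan preserves b here (none of its changes turn any other segment into b), so the proto-segment is *b.
Position 2: Yohanan has i, Riraka has e. Riraka preserves e here (none of its changes turn any other segment into e), so the proto-segment is *e.
Position 7: Yohanan has o, Riraka has u. Riraka preserves u here (none of its changes turn any other segment into u), so the proto-segment is *u.
Continuing position by position gives *kenhabu; check it forward:
Yohanan: *kenhabu > kenhabo > kinhabo  (by vowel merger, vowel merger)
Riraka: *kenhabu > kenhapu > senhapu  (by unconditioned shift, palatalisation)
Only *kenhabu yields all of Yohanan kinhabo, Riraka senhapu.

*kenhabu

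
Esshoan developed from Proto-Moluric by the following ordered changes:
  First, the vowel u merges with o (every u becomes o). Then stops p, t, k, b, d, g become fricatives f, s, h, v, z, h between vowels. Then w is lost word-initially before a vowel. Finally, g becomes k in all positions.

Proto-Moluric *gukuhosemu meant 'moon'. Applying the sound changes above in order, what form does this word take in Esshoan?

Esshoan: *gukuhosemu
  gukuhosemu → gokohosemo   [vowel merger]
  gokohosemo → gohohosemo   [intervocalic lenition]
  gohohosemo (rule 3 does not apply)
  gohohosemo → kohohosemo   [unconditioned shift]
  giving Esshoan kohohosemo.

kohohosemo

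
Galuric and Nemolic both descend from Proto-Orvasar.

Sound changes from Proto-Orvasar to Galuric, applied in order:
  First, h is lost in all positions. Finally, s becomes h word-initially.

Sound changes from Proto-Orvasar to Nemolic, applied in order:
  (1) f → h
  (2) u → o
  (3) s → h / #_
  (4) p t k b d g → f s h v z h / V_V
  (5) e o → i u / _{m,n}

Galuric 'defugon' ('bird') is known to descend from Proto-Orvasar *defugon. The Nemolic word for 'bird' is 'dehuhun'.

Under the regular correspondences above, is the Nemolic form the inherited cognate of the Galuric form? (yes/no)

Derive the expected Nemolic reflex of *defugon:
Nemolic: *defugon > dehugon > dehogon > dehohon > dehohun  (by unconditioned shift, vowel merger, intervocalic lenition, pre-nasal raising)
The regular Nemolic reflex would be 'dehohun', but the attested form is 'dehuhun'. The correspondence is irregular, so they are not cognates (the Nemolic form has a different source).

no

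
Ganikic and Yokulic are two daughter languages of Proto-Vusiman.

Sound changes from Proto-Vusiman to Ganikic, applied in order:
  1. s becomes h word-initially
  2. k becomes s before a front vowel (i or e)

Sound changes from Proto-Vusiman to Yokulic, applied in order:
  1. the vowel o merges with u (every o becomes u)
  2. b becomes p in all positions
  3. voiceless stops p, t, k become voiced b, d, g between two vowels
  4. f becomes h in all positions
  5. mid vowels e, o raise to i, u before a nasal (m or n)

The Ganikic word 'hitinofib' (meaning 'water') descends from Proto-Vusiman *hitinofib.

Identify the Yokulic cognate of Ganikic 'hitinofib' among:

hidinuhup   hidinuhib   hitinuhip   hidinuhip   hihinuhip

hidinuhip

Yokulic: start from *hitinofib.
  rule 1 (vowel merger): hitinofib → hitinufib
  rule 2 (unconditioned shift): hitinufib → hitinufip
  rule 3 (intervocalic voicing): hitinufip → hidinufip
  rule 4 (unconditioned shift): hidinufip → hidinuhip
  rule 5: no change — hidinuhip
  ⇒ Yokulic hidinuhip
Among the options, 'hidinuhip' alone shows every Yokulic change applied in order.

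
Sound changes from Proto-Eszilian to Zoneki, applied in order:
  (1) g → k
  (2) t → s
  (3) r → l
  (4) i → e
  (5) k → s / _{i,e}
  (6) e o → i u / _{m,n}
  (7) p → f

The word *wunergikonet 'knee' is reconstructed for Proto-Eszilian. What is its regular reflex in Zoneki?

wunelsekunes

Zoneki: start from *wunergikonet.
  rule 1 (unconditioned shift): wunergikonet → wunerkikonet
  rule 2 (unconditioned shift): wunerkikonet → wunerkikones
  rule 3 (unconditioned shift): wunerkikones → wunelkikones
  rule 4 (vowel merger): wunelkikones → wunelkekones
  rule 5 (palatalisation): wunelkekones → wunelsekones
  rule 6 (pre-nasal raising): wunelsekones → wunelsekunes
  rule 7: no change — wunelsekunes
  ⇒ Zoneki wunelsekunes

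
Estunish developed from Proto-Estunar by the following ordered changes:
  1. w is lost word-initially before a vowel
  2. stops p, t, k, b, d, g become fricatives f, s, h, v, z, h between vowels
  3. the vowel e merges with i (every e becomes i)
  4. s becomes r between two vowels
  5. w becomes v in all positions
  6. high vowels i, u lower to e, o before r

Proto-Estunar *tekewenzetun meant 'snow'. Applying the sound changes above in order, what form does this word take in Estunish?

Estunish: start from *tekewenzetun.
  rule 1: no change — tekewenzetun
  rule 2 (intervocalic lenition): tekewenzetun → tehewenzesun
  rule 3 (vowel merger): tehewenzesun → tihiwinzisun
  rule 4 (rhotacism): tihiwinzisun → tihiwinzirun
  rule 5 (unconditioned shift): tihiwinzirun → tihivinzirun
  rule 6 (pre-rhotic lowering): tihivinzirun → tihivinzerun
  ⇒ Estunish tihivinzerun

tihivinzerun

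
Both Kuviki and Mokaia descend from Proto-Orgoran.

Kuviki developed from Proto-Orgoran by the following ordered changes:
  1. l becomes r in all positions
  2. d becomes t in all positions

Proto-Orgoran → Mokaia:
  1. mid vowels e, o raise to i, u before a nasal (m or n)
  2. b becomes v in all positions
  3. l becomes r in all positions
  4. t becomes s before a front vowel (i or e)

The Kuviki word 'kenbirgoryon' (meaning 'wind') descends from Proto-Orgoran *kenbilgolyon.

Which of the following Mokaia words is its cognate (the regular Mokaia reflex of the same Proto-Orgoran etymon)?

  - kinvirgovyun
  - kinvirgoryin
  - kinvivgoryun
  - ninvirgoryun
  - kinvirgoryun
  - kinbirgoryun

Mokaia: *kenbilgolyon > kinbilgolyun > kinvilgolyun > kinvirgoryun  (by pre-nasal raising, unconditioned shift, unconditioned shift)
Among the options, 'kinvirgoryun' alone shows every Mokaia change applied in order.

kinvirgoryun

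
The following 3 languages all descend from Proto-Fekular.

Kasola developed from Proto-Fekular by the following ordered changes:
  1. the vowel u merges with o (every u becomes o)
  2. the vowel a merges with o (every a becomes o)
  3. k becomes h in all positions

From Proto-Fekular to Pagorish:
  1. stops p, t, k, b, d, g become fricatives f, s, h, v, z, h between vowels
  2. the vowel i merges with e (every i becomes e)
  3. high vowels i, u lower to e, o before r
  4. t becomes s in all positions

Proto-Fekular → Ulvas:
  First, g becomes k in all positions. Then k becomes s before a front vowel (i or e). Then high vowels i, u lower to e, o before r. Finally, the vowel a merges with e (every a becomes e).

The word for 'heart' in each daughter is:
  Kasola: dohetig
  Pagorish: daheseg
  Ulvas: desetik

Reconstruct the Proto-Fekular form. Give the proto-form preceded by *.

Position 5: Kasola has t, Pagorish has s, Ulvas has t. Kasola preserves t here (none of its changes turn any other segment into t), so the proto-segment is *t.
Position 7: Kasola has g, Pagorish has g, Ulvas has k. Kasola preserves g here (none of its changes turn any other segment into g), so the proto-segment is *g.
Position 3: Kasola has h, Pagorish has h, Ulvas has s. Taking the neighbouring segments as reconstructed: Kasola h could go back to *k or *h; Pagorish h could go back to *k or *g or *h; Ulvas s could go back to *k or *g or *s — the one source consistent with every daughter is *k.
Verify the candidate proto-form against each daughter:
Kasola: *daketig > doketig > dohetig  (by vowel merger, unconditioned shift)
Pagorish: *daketig > dahesig > daheseg  (by intervocalic lenition, vowel merger)
Ulvas: start from *daketig.
  rule 1 (unconditioned shift): daketig → daketik
  rule 2 (palatalisation): daketik → dasetik
  rule 3: no change — dasetik
  rule 4 (vowel merger): dasetik → desetik
  ⇒ Ulvas desetik
No other proto-form is consistent with every reflex, so the reconstruction is *daketig.

*daketig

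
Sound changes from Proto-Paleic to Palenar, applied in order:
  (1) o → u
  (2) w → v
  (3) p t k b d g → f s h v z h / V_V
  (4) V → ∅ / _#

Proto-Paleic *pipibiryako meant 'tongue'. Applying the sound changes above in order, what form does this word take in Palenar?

pifiviryah

Palenar: *pipibiryako
  pipibiryako → pipibiryaku   [vowel merger]
  pipibiryaku (rule 2 does not apply)
  pipibiryaku → pifiviryahu   [intervocalic lenition]
  pifiviryahu → pifiviryah   [apocope]
  giving Palenar pifiviryah.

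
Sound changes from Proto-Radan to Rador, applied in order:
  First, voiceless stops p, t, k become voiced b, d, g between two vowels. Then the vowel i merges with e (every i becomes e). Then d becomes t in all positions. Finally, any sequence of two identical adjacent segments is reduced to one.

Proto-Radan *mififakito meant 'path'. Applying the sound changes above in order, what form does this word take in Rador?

mefefageto

Rador: *mififakito > mififagido > mefefagedo > mefefageto  (by intervocalic voicing, vowel merger, unconditioned shift)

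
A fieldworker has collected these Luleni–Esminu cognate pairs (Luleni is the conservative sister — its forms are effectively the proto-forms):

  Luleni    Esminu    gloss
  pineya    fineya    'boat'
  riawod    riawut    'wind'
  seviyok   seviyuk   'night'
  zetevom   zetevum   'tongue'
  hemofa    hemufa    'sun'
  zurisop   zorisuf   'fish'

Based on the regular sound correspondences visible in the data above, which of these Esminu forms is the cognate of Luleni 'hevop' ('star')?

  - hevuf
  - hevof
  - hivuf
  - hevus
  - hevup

zurisop ~ zorisuf — Luleni o corresponds to Esminu u after a consonant, before a labial obstruent.
zurisop ~ zorisuf — Luleni p corresponds to Esminu f word-finally.
Applying these to Luleni 'hevop':
  hevop → hevup   (o→u after a consonant, before a labial obstruent)
  hevup → hevuf   (p→f word-finally)
So the Esminu cognate is 'hevuf'.

hevuf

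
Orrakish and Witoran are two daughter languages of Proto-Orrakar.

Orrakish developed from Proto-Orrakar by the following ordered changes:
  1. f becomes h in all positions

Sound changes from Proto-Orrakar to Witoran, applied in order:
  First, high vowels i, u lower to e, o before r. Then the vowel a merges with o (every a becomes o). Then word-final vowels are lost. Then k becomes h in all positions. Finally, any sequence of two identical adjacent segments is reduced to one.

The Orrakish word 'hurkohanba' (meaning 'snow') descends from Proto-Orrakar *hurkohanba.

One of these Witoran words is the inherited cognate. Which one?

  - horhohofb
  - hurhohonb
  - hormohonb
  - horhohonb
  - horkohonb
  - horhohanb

Witoran: start from *hurkohanba.
  rule 1 (pre-rhotic lowering): hurkohanba → horkohanba
  rule 2 (vowel merger): horkohanba → horkohonbo
  rule 3 (apocope): horkohonbo → horkohonb
  rule 4 (unconditioned shift): horkohonb → horhohonb
  rule 5: no change — horhohonb
  ⇒ Witoran horhohonb
The other candidates each miss or misapply at least one Witoran change.

horhohonb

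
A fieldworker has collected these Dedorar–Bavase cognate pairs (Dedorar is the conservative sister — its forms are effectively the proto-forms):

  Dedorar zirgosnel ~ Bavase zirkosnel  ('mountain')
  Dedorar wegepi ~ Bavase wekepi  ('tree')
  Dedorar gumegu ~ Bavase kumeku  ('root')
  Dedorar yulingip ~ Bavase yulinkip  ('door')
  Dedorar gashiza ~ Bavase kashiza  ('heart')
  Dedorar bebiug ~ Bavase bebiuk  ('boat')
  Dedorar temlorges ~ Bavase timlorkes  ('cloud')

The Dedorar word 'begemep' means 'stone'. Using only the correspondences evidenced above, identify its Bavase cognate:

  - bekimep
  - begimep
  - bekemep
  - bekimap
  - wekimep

wegepi ~ wekepi — Dedorar g corresponds to Bavase k between vowels (before a front vowel).
temlorges ~ timlorkes — Dedorar e corresponds to Bavase i after a consonant, before a nasal.
Applying these to Dedorar 'begemep':
  begemep → bekemep   (g→k between vowels (before a front vowel))
  bekemep → bekimep   (e→i after a consonant, before a nasal)
So the Bavase cognate is 'bekimep'.

bekimep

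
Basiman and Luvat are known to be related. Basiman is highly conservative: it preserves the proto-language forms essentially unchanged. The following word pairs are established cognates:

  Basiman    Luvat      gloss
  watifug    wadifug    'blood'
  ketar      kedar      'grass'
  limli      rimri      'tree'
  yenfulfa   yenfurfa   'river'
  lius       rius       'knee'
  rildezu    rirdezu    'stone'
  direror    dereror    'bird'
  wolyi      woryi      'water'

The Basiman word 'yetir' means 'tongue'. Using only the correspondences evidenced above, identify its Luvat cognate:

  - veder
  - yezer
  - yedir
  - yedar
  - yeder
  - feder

yeder

watifug ~ wadifug — Basiman t corresponds to Luvat d between vowels (before a front vowel).
direror ~ dereror — Basiman i corresponds to Luvat e after a consonant, before r.
Applying these to Basiman 'yetir':
  yetir → yedir   (t→d between vowels (before a front vowel))
  yedir → yeder   (i→e after a consonant, before r)
So the Luvat cognate is 'yeder'.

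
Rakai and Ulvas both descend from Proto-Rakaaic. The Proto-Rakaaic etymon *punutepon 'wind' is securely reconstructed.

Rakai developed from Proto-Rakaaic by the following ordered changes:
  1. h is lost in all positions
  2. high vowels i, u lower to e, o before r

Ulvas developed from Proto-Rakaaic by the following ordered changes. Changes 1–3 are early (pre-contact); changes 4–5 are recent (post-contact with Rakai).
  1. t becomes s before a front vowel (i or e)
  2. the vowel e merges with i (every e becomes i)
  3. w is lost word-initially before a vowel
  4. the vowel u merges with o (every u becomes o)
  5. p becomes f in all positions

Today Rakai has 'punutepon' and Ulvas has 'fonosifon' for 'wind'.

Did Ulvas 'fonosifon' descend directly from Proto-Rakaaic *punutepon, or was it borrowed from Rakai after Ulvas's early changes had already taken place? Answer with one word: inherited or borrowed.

inherited

If inherited, *punutepon would pass through all of Ulvas's changes:
Ulvas: start from *punutepon.
  rule 1 (palatalisation): punutepon → punusepon
  rule 2 (vowel merger): punusepon → punusipon
  rule 3: no change — punusipon
  rule 4 (vowel merger): punusipon → ponosipon
  rule 5 (unconditioned shift): ponosipon → fonosifon
  ⇒ Ulvas fonosifon
If borrowed from Rakai 'punutepon' after the early changes, it would undergo only the recent ones:
  rule 4 (vowel merger): punutepon → ponotepon
  rule 5 (unconditioned shift): ponotepon → fonotefon
  ⇒ as a loan: fonotefon
Ulvas 'fonosifon' matches the inherited outcome exactly, so it is an inherited cognate, not a loan.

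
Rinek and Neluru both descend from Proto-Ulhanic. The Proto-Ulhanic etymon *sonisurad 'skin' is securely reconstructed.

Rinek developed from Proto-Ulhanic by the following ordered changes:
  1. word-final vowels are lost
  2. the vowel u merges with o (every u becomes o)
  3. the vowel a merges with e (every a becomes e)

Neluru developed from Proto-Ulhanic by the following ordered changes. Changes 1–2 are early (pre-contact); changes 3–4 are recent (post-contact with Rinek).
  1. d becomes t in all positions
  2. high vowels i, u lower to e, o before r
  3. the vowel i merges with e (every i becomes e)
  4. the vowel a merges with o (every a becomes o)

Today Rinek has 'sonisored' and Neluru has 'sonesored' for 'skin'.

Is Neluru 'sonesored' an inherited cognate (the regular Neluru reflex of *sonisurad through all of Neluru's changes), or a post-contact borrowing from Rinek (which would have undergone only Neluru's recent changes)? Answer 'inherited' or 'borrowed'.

borrowed

If inherited, *sonisurad would pass through all of Neluru's changes:
Neluru: *sonisurad > sonisurat > sonisorat > sonesorat > sonesorot  (by unconditioned shift, pre-rhotic lowering, vowel merger, vowel merger)
If borrowed from Rinek 'sonisored' after the early changes, it would undergo only the recent ones:
  rule 3 (vowel merger): sonisored → sonesored
  rule 4 (vowel merger): no change (sonesored)
  ⇒ as a loan: sonesored
Neluru 'sonesored' matches the loan outcome 'sonesored', not the inherited 'sonesorot' — it skipped the early Neluru changes, so it was borrowed from Rinek.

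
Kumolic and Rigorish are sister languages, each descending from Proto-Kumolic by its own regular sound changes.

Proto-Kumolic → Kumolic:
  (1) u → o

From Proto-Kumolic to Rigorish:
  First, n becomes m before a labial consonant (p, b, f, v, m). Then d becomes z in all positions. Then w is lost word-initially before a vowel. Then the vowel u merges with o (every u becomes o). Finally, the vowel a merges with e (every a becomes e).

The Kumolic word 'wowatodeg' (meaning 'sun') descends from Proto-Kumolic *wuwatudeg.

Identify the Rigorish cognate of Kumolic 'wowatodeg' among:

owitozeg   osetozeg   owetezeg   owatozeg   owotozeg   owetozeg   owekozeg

Rigorish: *wuwatudeg > wuwatuzeg > uwatuzeg > owatozeg > owetozeg  (by unconditioned shift, glide loss, vowel merger, vowel merger)
The other candidates each miss or misapply at least one Rigorish change.

owetozeg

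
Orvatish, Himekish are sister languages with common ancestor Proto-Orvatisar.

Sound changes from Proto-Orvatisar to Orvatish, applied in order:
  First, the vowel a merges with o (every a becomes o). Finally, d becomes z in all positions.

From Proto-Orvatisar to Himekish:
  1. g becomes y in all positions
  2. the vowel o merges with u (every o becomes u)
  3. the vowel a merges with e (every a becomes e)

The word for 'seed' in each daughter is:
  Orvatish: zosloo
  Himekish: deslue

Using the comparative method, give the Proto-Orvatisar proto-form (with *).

Position 5: Orvatish has o, Himekish has u. Taking the neighbouring segments as reconstructed: Orvatish o could go back to *a or *o; Himekish u could go back to *o or *u — the one source consistent with every daughter is *o.
Position 2: Orvatish has o, Himekish has e. Taking the neighbouring segments as reconstructed: Orvatish o could go back to *a or *o; Himekish e could go back to *a or *e — the one source consistent with every daughter is *a.
Position 1: Orvatish has z, Himekish has d. Himekish preserves d here (none of its changes turn any other segment into d), so the proto-segment is *d.
This points to *dasloa. Verify forward in each daughter:
Orvatish: *dasloa > dosloo > zosloo  (by vowel merger, unconditioned shift)
Himekish: start from *dasloa.
  rule 1: no change — dasloa
  rule 2 (vowel merger): dasloa → daslua
  rule 3 (vowel merger): daslua → deslue
  ⇒ Himekish deslue
Only *dasloa yields all of Orvatish zosloo, Himekish deslue.

*dasloa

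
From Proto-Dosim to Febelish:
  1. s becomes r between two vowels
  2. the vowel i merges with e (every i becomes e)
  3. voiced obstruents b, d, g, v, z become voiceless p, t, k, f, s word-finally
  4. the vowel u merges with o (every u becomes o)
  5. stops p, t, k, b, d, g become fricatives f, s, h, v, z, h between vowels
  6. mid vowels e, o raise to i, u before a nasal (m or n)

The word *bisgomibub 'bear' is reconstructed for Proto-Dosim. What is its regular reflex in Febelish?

Febelish: *bisgomibub > besgomebub > besgomebup > besgomebop > besgomevop > besgumevop  (by vowel merger, final devoicing, vowel merger, intervocalic lenition, pre-nasal raising)

besgumevop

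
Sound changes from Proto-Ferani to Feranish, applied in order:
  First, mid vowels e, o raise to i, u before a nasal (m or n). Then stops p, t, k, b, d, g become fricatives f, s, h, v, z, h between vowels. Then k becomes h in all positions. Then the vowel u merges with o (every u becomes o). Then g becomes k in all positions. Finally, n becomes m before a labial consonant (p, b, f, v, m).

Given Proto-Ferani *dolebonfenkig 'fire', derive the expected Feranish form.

Feranish: start from *dolebonfenkig.
  rule 1 (pre-nasal raising): dolebonfenkig → dolebunfinkig
  rule 2 (intervocalic lenition): dolebunfinkig → dolevunfinkig
  rule 3 (unconditioned shift): dolevunfinkig → dolevunfinhig
  rule 4 (vowel merger): dolevunfinhig → dolevonfinhig
  rule 5 (unconditioned shift): dolevonfinhig → dolevonfinhik
  rule 6 (nasal place assimilation): dolevonfinhik → dolevomfinhik
  ⇒ Feranish dolevomfinhik

dolevomfinhik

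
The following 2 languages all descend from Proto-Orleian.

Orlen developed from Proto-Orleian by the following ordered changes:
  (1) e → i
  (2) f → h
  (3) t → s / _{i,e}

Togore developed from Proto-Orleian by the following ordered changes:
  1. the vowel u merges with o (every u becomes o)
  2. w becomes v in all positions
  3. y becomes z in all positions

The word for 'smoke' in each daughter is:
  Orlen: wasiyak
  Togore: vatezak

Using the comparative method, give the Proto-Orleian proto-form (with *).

*wateyak

Position 5: Orlen has y, Togore has z. Orlen preserves y here (none of its changes turn any other segment into y), so the proto-segment is *y.
Position 4: Orlen has i, Togore has e. Togore preserves e here (none of its changes turn any other segment into e), so the proto-segment is *e.
Continuing position by position gives *wateyak; check it forward:
Orlen: start from *wateyak.
  rule 1 (vowel merger): wateyak → watiyak
  rule 2: no change — watiyak
  rule 3 (palatalisation): watiyak → wasiyak
  ⇒ Orlen wasiyak
Togore: start from *wateyak.
  rule 1: no change — wateyak
  rule 2 (unconditioned shift): wateyak → vateyak
  rule 3 (unconditioned shift): vateyak → vatezak
  ⇒ Togore vatezak
Only *wateyak yields all of Orlen wasiyak, Togore vatezak.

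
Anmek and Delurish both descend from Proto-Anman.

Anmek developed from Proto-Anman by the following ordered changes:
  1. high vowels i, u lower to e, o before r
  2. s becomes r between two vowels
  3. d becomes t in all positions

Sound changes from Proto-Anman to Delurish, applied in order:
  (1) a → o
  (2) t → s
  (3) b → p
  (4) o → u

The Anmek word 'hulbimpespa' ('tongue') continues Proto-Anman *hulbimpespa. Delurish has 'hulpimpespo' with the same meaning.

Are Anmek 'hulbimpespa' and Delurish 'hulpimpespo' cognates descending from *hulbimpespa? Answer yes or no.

no

Derive the expected Delurish reflex of *hulbimpespa:
Delurish: start from *hulbimpespa.
  rule 1 (vowel merger): hulbimpespa → hulbimpespo
  rule 2: no change — hulbimpespo
  rule 3 (unconditioned shift): hulbimpespo → hulpimpespo
  rule 4 (vowel merger): hulpimpespo → hulpimpespu
  ⇒ Delurish hulpimpespu
The regular Delurish reflex would be 'hulpimpespu', but the attested form is 'hulpimpespo'. The correspondence is irregular, so they are not cognates (the Delurish form has a different source).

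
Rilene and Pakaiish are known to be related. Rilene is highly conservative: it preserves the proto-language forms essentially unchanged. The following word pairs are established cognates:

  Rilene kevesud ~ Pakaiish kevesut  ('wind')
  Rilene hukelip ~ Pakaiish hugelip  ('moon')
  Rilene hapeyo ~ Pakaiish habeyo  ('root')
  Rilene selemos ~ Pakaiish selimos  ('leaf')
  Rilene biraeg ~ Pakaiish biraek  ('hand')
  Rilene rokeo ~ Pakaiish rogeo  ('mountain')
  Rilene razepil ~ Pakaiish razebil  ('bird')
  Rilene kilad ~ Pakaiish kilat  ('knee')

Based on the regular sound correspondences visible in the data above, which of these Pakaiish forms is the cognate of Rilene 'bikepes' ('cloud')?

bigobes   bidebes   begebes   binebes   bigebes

bigebes

hukelip ~ hugelip, rokeo ~ rogeo — Rilene k corresponds to Pakaiish g between vowels (before a front vowel).
hapeyo ~ habeyo — Rilene p corresponds to Pakaiish b between vowels (before a front vowel).
Applying these to Rilene 'bikepes':
  bikepes → bigepes   (k→g between vowels (before a front vowel))
  bigepes → bigebes   (p→b between vowels (before a front vowel))
So the Pakaiish cognate is 'bigebes'.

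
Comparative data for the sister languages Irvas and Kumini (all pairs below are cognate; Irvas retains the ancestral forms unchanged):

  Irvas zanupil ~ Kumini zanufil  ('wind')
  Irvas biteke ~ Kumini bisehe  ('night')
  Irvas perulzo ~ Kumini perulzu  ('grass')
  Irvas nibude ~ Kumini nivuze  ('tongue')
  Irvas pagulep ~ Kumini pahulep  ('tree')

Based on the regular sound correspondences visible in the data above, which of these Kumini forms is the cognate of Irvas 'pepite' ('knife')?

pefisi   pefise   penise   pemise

pefise

zanupil ~ zanufil — Irvas p corresponds to Kumini f between vowels (before a front vowel).
biteke ~ bisehe — Irvas t corresponds to Kumini s between vowels (before a front vowel).
Applying these to Irvas 'pepite':
  pepite → pefite   (p→f between vowels (before a front vowel))
  pefite → pefise   (t→s between vowels (before a front vowel))
So the Kumini cognate is 'pefise'.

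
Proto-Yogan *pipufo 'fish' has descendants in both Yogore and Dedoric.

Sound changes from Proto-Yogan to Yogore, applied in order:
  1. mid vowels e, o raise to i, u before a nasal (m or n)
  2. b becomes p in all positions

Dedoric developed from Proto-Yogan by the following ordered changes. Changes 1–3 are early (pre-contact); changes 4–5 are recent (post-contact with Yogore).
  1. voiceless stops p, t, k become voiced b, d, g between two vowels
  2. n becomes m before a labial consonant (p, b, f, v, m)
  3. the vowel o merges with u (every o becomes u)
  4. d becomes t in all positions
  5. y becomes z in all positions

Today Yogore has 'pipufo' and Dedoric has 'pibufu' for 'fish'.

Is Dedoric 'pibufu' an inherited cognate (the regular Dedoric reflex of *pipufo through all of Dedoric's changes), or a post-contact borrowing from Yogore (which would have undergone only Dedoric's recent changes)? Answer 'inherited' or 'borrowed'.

inherited

If inherited, *pipufo would pass through all of Dedoric's changes:
Dedoric: *pipufo
  pipufo → pibufo   [intervocalic voicing]
  pibufo (rule 2 does not apply)
  pibufo → pibufu   [vowel merger]
  pibufu (rule 4 does not apply)
  pibufu (rule 5 does not apply)
  giving Dedoric pibufu.
If borrowed from Yogore 'pipufo' after the early changes, it would undergo only the recent ones:
  rule 4 (unconditioned shift): no change (pipufo)
  rule 5 (unconditioned shift): no change (pipufo)
  ⇒ as a loan: pipufo
Dedoric 'pibufu' matches the inherited outcome exactly, so it is an inherited cognate, not a loan.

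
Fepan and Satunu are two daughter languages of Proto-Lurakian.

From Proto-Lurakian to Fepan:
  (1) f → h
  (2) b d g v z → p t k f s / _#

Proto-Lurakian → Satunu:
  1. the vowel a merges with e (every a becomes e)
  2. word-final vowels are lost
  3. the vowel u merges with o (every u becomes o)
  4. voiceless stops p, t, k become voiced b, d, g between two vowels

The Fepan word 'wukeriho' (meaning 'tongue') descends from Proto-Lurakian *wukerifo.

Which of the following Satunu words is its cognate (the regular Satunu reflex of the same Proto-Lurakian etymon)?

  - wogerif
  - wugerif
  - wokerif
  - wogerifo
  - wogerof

wogerif

Satunu: start from *wukerifo.
  rule 1: no change — wukerifo
  rule 2 (apocope): wukerifo → wukerif
  rule 3 (vowel merger): wukerif → wokerif
  rule 4 (intervocalic voicing): wokerif → wogerif
  ⇒ Satunu wogerif
Only 'wogerif' matches the regular Satunu development of *wukerifo.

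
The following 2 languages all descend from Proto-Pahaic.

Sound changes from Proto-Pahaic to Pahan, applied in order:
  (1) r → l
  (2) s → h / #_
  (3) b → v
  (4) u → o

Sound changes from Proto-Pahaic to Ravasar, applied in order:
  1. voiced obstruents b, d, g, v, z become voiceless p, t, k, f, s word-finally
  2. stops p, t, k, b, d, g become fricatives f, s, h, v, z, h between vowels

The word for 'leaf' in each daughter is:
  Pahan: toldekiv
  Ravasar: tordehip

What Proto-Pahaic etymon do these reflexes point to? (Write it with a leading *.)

Position 6: Pahan has k, Ravasar has h. Pahan preserves k here (none of its changes turn any other segment into k), so the proto-segment is *k.
Position 3: Pahan has l, Ravasar has r. Ravasar preserves r here (none of its changes turn any other segment into r), so the proto-segment is *r.
This points to *tordekib. Verify forward in each daughter:
Pahan: start from *tordekib.
  rule 1 (unconditioned shift): tordekib → toldekib
  rule 2: no change — toldekib
  rule 3 (unconditioned shift): toldekib → toldekiv
  rule 4: no change — toldekiv
  ⇒ Pahan toldekiv
Ravasar: start from *tordekib.
  rule 1 (final devoicing): tordekib → tordekip
  rule 2 (intervocalic lenition): tordekip → tordehip
  ⇒ Ravasar tordehip
Only *tordekib yields all of Pahan toldekiv, Ravasar tordehip.

*tordekib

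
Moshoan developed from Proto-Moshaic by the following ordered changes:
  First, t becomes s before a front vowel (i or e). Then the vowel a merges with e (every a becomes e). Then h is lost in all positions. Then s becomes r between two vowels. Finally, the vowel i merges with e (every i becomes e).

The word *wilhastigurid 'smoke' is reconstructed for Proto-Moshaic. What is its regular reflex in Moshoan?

Moshoan: *wilhastigurid
  wilhastigurid → wilhassigurid   [palatalisation]
  wilhassigurid → wilhessigurid   [vowel merger]
  wilhessigurid → wilessigurid   [h-loss]
  wilessigurid (rule 4 does not apply)
  wilessigurid → welessegured   [vowel merger]
  giving Moshoan welessegured.

welessegured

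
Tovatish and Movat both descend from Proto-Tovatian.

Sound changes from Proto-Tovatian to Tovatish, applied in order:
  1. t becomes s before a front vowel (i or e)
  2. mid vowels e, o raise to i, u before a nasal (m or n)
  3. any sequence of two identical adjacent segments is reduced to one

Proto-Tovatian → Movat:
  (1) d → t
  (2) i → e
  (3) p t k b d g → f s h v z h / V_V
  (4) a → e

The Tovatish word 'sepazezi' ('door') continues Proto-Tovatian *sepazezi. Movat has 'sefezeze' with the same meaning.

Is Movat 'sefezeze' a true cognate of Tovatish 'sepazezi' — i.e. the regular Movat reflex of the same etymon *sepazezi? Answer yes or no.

yes

Derive the expected Movat reflex of *sepazezi:
Movat: *sepazezi
  sepazezi (rule 1 does not apply)
  sepazezi → sepazeze   [vowel merger]
  sepazeze → sefazeze   [intervocalic lenition]
  sefazeze → sefezeze   [vowel merger]
  giving Movat sefezeze.
Movat 'sefezeze' matches the regular reflex exactly, so the pair is cognate.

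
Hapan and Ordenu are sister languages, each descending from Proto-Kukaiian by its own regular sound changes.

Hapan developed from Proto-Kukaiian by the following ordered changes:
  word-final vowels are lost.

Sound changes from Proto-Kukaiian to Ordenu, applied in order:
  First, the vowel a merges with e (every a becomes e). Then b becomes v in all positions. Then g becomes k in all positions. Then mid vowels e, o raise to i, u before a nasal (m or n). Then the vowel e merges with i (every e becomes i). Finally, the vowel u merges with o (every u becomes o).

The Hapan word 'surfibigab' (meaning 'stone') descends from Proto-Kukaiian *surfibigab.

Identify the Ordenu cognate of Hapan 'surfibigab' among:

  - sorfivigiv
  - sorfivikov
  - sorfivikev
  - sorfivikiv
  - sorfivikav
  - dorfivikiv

Ordenu: *surfibigab > surfibigeb > surfivigev > surfivikev > surfivikiv > sorfivikiv  (by vowel merger, unconditioned shift, unconditioned shift, vowel merger, vowel merger)

sorfivikiv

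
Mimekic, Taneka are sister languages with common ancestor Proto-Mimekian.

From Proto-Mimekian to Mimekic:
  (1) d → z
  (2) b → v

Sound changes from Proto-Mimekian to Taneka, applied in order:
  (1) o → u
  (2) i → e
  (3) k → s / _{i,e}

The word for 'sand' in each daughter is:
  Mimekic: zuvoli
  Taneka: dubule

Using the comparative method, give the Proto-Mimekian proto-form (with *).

*duboli

Position 6: Mimekic has i, Taneka has e. Mimekic preserves i here (none of its changes turn any other segment into i), so the proto-segment is *i.
Position 4: Mimekic has o, Taneka has u. Mimekic preserves o here (none of its changes turn any other segment into o), so the proto-segment is *o.
Position 3: Mimekic has v, Taneka has b. Taneka preserves b here (none of its changes turn any other segment into b), so the proto-segment is *b.
Continuing position by position gives *duboli; check it forward:
Mimekic: *duboli
  duboli → zuboli   [unconditioned shift]
  zuboli → zuvoli   [unconditioned shift]
  giving Mimekic zuvoli.
Taneka: *duboli
  duboli → dubuli   [vowel merger]
  dubuli → dubule   [vowel merger]
  dubule (rule 3 does not apply)
  giving Taneka dubule.
Only *duboli yields all of Mimekic zuvoli, Taneka dubule.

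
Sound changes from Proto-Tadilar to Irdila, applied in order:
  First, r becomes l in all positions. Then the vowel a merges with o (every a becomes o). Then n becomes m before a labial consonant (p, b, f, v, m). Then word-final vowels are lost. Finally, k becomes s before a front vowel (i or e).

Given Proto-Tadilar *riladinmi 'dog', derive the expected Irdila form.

Irdila: start from *riladinmi.
  rule 1 (unconditioned shift): riladinmi → liladinmi
  rule 2 (vowel merger): liladinmi → lilodinmi
  rule 3 (nasal place assimilation): lilodinmi → lilodimmi
  rule 4 (apocope): lilodimmi → lilodimm
  rule 5: no change — lilodimm
  ⇒ Irdila lilodimm

lilodimm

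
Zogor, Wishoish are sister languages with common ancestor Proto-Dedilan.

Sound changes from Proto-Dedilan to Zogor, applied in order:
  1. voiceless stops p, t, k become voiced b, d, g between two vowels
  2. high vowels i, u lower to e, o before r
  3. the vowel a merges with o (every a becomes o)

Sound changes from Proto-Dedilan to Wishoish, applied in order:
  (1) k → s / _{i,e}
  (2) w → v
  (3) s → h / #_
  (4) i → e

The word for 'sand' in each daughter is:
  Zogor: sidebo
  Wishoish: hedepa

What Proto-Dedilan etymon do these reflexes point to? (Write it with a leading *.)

*sidepa

Position 6: Zogor has o, Wishoish has a. Wishoish preserves a here (none of its changes turn any other segment into a), so the proto-segment is *a.
Position 5: Zogor has b, Wishoish has p. Wishoish preserves p here (none of its changes turn any other segment into p), so the proto-segment is *p.
Continuing position by position gives *sidepa; check it forward:
Zogor: *sidepa
  sidepa → sideba   [intervocalic voicing]
  sideba (rule 2 does not apply)
  sideba → sidebo   [vowel merger]
  giving Zogor sidebo.
Wishoish: start from *sidepa.
  rule 1: no change — sidepa
  rule 2: no change — sidepa
  rule 3 (debuccalisation): sidepa → hidepa
  rule 4 (vowel merger): hidepa → hedepa
  ⇒ Wishoish hedepa
*sidepa is the unique common source.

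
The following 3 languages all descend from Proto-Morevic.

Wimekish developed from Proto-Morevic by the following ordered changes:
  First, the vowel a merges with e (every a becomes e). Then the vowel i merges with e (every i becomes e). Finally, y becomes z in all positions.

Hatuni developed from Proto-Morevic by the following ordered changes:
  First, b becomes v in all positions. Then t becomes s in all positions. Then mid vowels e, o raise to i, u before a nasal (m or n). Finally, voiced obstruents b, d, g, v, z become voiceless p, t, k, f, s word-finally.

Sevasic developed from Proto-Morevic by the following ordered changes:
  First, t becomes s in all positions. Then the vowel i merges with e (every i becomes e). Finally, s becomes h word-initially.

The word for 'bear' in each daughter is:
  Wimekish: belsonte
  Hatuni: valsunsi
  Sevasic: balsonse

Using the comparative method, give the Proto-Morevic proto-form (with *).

Position 1: Wimekish has b, Hatuni has v, Sevasic has b. Wimekish preserves b here (none of its changes turn any other segment into b), so the proto-segment is *b.
Position 7: Wimekish has t, Hatuni has s, Sevasic has s. Wimekish preserves t here (none of its changes turn any other segment into t), so the proto-segment is *t.
Position 8: Wimekish has e, Hatuni has i, Sevasic has e. Taking the neighbouring segments as reconstructed: Wimekish e could go back to *a or *e or *i; Hatuni i can only go back to *i; Sevasic e could go back to *e or *i — the one source consistent with every daughter is *i.
Verify the candidate proto-form against each daughter:
Wimekish: start from *balsonti.
  rule 1 (vowel merger): balsonti → belsonti
  rule 2 (vowel merger): belsonti → belsonte
  rule 3: no change — belsonte
  ⇒ Wimekish belsonte
Hatuni: *balsonti > valsonti > valsonsi > valsunsi  (by unconditioned shift, unconditioned shift, pre-nasal raising)
Sevasic: start from *balsonti.
  rule 1 (unconditioned shift): balsonti → balsonsi
  rule 2 (vowel merger): balsonsi → balsonse
  rule 3: no change — balsonse
  ⇒ Sevasic balsonse
No other proto-form is consistent with every reflex, so the reconstruction is *balsonti.

*balsonti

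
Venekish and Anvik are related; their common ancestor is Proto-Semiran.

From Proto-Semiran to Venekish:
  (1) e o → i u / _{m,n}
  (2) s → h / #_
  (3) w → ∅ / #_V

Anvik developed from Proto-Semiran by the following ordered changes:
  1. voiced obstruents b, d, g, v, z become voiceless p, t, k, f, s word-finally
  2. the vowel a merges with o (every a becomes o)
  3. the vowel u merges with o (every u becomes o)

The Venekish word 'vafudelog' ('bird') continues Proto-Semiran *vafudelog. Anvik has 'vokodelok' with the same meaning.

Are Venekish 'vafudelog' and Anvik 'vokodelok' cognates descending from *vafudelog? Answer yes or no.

Derive the expected Anvik reflex of *vafudelog:
Anvik: *vafudelog > vafudelok > vofudelok > vofodelok  (by final devoicing, vowel merger, vowel merger)
The regular Anvik reflex would be 'vofodelok', but the attested form is 'vokodelok'. The correspondence is irregular, so they are not cognates (the Anvik form has a different source).

no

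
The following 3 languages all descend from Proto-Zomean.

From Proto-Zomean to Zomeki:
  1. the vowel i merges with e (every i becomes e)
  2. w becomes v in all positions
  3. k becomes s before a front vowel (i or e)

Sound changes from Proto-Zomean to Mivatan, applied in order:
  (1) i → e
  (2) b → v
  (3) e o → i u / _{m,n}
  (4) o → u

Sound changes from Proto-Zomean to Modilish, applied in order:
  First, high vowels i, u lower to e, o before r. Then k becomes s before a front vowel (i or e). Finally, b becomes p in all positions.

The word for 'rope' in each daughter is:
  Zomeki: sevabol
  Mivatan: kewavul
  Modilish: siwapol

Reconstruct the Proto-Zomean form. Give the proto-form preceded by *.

Position 1: Zomeki has s, Mivatan has k, Modilish has s. Mivatan preserves k here (none of its changes turn any other segment into k), so the proto-segment is *k.
Position 6: Zomeki has o, Mivatan has u, Modilish has o. Zomeki preserves o here (none of its changes turn any other segment into o), so the proto-segment is *o.
This points to *kiwabol. Verify forward in each daughter:
Zomeki: *kiwabol > kewabol > kevabol > sevabol  (by vowel merger, unconditioned shift, palatalisation)
Mivatan: start from *kiwabol.
  rule 1 (vowel merger): kiwabol → kewabol
  rule 2 (unconditioned shift): kewabol → kewavol
  rule 3: no change — kewavol
  rule 4 (vowel merger): kewavol → kewavul
  ⇒ Mivatan kewavul
Modilish: *kiwabol
  kiwabol (rule 1 does not apply)
  kiwabol → siwabol   [palatalisation]
  siwabol → siwapol   [unconditioned shift]
  giving Modilish siwapol.
Only *kiwabol yields all of Zomeki sevabol, Mivatan kewavul, Modilish siwapol.

*kiwabol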